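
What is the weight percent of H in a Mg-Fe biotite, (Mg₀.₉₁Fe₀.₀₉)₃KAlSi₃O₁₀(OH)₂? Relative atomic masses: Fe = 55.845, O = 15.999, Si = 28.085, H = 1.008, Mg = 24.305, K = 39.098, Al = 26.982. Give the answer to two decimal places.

Formula mass = 2.73·24.305 + 0.27·55.845 + 1·39.098 + 1·26.982 + 3·28.085 + 12·15.999 + 2·1.008 = 425.770 g/mol, of which 2.016 g is H.
So H makes up 2.016/425.770 = 0.0047 of the mass, i.e. 0.47%.

0.47 weight percent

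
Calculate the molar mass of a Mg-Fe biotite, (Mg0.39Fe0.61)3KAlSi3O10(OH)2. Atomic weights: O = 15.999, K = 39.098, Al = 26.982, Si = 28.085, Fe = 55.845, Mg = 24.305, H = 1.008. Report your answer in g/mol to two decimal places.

474.97 g/mol

M = 1.17(24.305) + 1.83(55.845) + 1(39.098) + 1(26.982) + 3(28.085) + 12(15.999) + 2(1.008)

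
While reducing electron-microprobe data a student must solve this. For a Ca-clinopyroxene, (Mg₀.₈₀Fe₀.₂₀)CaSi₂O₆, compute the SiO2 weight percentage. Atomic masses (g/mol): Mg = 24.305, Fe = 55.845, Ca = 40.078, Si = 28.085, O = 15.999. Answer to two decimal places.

M((Mg₀.₈₀Fe₀.₂₀)CaSi₂O₆) = 222.855 g/mol; M(SiO2) = 60.083 g/mol.
Moles SiO2 per formula unit = 2 Si ÷ 1 = 2.0000.
SiO2 fraction = (2.0000 × 60.083) / 222.855 = 120.166/222.855 = 0.5392.

53.92 wt%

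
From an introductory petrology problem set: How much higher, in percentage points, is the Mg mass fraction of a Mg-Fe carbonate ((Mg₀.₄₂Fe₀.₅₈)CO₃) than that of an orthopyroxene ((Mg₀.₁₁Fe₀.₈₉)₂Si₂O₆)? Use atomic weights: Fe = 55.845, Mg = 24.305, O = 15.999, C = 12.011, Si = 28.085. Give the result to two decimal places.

7.87 percentage points

M((Mg₀.₄₂Fe₀.₅₈)CO₃) = 102.606 g/mol, so wt% Mg = 10.208/102.606 × 100 = 9.95%.
M((Mg₀.₁₁Fe₀.₈₉)₂Si₂O₆) = 256.915 g/mol, so wt% Mg = 5.347/256.915 × 100 = 2.08%.
9.95 − 2.08 = 7.87 pp.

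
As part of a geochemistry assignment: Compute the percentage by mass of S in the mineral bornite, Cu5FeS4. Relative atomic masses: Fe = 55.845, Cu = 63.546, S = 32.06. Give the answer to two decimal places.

25.56 mass %

Molar mass of Cu5FeS4: 5*63.546 + 1*55.845 + 4*32.06 = 501.815 g/mol.
Mass of S per formula unit: 4 × 32.06 = 128.240 g.
Weight fraction S = 128.240 / 501.815 = 0.2556.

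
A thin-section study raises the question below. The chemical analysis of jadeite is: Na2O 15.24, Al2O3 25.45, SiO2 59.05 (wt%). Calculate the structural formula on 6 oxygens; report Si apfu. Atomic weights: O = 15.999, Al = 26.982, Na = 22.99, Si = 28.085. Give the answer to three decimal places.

Na2O: 15.24/61.979 = 0.24589 mol → 0.49178 mol Na, 0.24589 mol O.
Al2O3: 25.45/101.961 = 0.24961 mol → 0.49922 mol Al, 0.74883 mol O.
SiO2: 59.05/60.083 = 0.98281 mol → 0.98281 mol Si, 1.96562 mol O.
Total oxygen = 2.96034 mol. Normalization factor = 6/2.96034 = 2.02679.
Si per 6 O = 0.98281 × 2.02679 = 1.992.

1.992 Si apfu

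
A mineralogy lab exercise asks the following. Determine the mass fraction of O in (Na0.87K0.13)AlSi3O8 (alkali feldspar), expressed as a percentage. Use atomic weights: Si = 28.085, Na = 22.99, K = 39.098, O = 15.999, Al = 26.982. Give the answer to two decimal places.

Formula mass = 0.87×22.99 + 0.13×39.098 + 1×26.982 + 3×28.085 + 8×15.999 = 264.313 g/mol, of which 127.992 g is O.
So O makes up 127.992/264.313 = 0.4842 of the mass, i.e. 48.42%.

48.42 mass %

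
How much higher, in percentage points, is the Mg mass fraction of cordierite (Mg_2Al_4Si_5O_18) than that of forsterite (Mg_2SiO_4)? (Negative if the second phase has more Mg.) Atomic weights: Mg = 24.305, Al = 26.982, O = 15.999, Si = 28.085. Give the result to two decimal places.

Mg in Mg_2Al_4Si_5O_18: molar mass 584.945 g/mol; 2×24.305 = 48.610 g → 8.31 wt%.
Mg in Mg_2SiO_4: molar mass 140.691 g/mol; 2×24.305 = 48.610 g → 34.55 wt%.
Difference = 8.31 − 34.55 = -26.24 percentage points.

-26.24 percentage points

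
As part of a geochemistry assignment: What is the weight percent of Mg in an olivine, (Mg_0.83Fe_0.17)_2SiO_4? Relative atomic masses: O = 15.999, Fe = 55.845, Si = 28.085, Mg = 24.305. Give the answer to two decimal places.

M((Mg_0.83Fe_0.17)_2SiO_4) = 151.415 g/mol.
Mg contributes 1.66 × 24.305 = 40.346 g per mole.
40.346/151.415 = 0.2665 → 26.65%.

26.65 wt%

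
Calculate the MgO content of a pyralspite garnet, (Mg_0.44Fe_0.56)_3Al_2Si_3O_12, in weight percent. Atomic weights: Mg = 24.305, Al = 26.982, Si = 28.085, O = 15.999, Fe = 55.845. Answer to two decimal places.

M((Mg_0.44Fe_0.56)_3Al_2Si_3O_12) = 456.109 g/mol; M(MgO) = 40.304 g/mol.
Moles MgO per formula unit = 1.32 Mg ÷ 1 = 1.3200.
MgO fraction = (1.3200 × 40.304) / 456.109 = 53.201/456.109 = 0.1166.

11.66 wt%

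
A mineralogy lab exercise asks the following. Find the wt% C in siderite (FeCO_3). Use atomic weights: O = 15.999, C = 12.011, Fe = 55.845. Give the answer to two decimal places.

Molar mass of FeCO_3: 1×55.845 + 1×12.011 + 3×15.999 = 115.853 g/mol.
Mass of C per formula unit: 1 × 12.011 = 12.011 g.
Weight fraction C = 12.011 / 115.853 = 0.1037.

10.37 wt%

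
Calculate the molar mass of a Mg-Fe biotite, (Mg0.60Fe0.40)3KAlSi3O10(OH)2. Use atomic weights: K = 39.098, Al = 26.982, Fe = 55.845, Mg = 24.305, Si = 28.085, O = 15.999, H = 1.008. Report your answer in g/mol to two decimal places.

Mg: 1.80 × 24.305 = 43.7490
Fe: 1.20 × 55.845 = 67.0140
K: 1 × 39.098 = 39.0980
Al: 1 × 26.982 = 26.9820
Si: 3 × 28.085 = 84.2550
O: 12 × 15.999 = 191.9880
H: 2 × 1.008 = 2.0160
Summing the contributions gives the formula mass.

455.10 g/mol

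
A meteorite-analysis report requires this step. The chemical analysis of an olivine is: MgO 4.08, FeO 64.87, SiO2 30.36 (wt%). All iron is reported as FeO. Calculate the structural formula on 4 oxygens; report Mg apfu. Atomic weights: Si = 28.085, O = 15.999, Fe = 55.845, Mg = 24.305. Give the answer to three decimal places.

MgO: 4.08/40.304 = 0.10123 mol → 0.10123 mol Mg, 0.10123 mol O.
FeO: 64.87/71.844 = 0.90293 mol → 0.90293 mol Fe, 0.90293 mol O.
SiO2: 30.36/60.083 = 0.50530 mol → 0.50530 mol Si, 1.01060 mol O.
Total oxygen = 2.01476 mol. Normalization factor = 4/2.01476 = 1.98535.
Mg per 4 O = 0.10123 × 1.98535 = 0.201.

0.201 Mg apfu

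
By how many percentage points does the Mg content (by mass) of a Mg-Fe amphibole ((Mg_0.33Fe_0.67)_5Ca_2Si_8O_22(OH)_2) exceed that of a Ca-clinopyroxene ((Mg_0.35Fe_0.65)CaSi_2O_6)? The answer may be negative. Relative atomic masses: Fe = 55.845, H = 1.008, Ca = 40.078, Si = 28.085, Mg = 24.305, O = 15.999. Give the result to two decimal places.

0.78 percentage points

M((Mg_0.33Fe_0.67)_5Ca_2Si_8O_22(OH)_2) = 918.012 g/mol, so wt% Mg = 40.103/918.012 × 100 = 4.37%.
M((Mg_0.35Fe_0.65)CaSi_2O_6) = 237.048 g/mol, so wt% Mg = 8.507/237.048 × 100 = 3.59%.
4.37 − 3.59 = 0.78 pp.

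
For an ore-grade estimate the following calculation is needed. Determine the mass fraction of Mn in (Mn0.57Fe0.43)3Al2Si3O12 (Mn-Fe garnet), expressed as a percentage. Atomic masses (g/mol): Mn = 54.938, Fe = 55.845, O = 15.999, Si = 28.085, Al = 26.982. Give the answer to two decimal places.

Formula mass = 1.71·54.938 + 1.29·55.845 + 2·26.982 + 3·28.085 + 12·15.999 = 496.191 g/mol, of which 93.944 g is Mn.
So Mn makes up 93.944/496.191 = 0.1893 of the mass, i.e. 18.93%.

18.93 wt%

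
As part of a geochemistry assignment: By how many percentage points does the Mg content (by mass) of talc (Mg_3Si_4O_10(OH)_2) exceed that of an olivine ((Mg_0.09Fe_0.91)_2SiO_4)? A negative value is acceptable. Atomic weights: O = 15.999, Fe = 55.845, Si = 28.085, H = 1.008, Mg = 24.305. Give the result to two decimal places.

First mineral: 72.915 g Mg in 379.259 g formula = 19.23 wt% Mg.
Second mineral: 4.375 g Mg in 198.094 g formula = 2.21 wt% Mg.
19.23% − 2.21% gives a difference of 17.02 percentage points.

17.02 percentage points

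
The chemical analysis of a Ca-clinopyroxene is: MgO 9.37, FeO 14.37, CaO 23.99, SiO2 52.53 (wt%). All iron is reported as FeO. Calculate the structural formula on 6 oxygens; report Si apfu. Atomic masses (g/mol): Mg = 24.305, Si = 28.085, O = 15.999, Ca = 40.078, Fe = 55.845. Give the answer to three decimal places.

2.011 Si apfu

MgO (M=40.304): mol = 0.23248; Mg = 0.23248, O = 0.23248.
FeO (M=71.844): mol = 0.20002; Fe = 0.20002, O = 0.20002.
CaO (M=56.077): mol = 0.42780; Ca = 0.42780, O = 0.42780.
SiO2 (M=60.083): mol = 0.87429; Si = 0.87429, O = 1.74858.
ΣO = 2.60888; factor = 6/ΣO = 2.29984.
Si apfu = 0.87429 × 2.29984 = 2.011.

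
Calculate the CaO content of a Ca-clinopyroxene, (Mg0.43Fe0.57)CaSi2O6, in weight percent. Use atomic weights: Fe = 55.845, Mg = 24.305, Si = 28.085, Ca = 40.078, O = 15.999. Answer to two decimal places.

Molar mass of (Mg0.43Fe0.57)CaSi2O6 = 0.43*24.305 + 0.57*55.845 + 1*40.078 + 2*28.085 + 6*15.999 = 234.525 g/mol.
Each formula unit contains 1 Ca, equivalent to 1/1 = 1.0000 mol CaO.
M(CaO) = 1×40.078 + 1×15.999 = 56.077 g/mol.
Mass of CaO per formula unit = 1.0000 × 56.077 = 56.077 g.
CaO wt% = 56.077 / 234.525 × 100 = 23.91%.

23.91 wt%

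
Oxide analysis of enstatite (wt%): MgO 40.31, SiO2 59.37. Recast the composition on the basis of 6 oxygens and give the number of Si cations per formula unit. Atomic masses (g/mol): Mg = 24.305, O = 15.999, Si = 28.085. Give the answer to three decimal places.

1.992 Si apfu

MgO: 40.31/40.304 = 1.00015 mol → 1.00015 mol Mg, 1.00015 mol O.
SiO2: 59.37/60.083 = 0.98813 mol → 0.98813 mol Si, 1.97626 mol O.
Total oxygen = 2.97641 mol. Normalization factor = 6/2.97641 = 2.01585.
Si per 6 O = 0.98813 × 2.01585 = 1.992.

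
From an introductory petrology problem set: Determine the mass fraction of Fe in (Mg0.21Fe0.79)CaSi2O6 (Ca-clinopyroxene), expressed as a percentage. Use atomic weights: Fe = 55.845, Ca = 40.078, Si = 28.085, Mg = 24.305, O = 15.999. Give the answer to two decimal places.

18.27 wt%

Formula mass = 0.21×24.305 + 0.79×55.845 + 1×40.078 + 2×28.085 + 6×15.999 = 241.464 g/mol, of which 44.118 g is Fe.
So Fe makes up 44.118/241.464 = 0.1827 of the mass, i.e. 18.27%.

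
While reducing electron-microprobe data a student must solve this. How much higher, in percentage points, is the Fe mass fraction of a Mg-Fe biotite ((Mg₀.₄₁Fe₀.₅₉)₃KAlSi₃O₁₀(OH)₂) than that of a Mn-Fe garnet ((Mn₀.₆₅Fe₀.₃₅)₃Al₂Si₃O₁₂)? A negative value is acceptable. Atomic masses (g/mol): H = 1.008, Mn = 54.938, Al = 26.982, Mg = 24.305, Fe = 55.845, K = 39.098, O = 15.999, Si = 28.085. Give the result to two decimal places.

M((Mg₀.₄₁Fe₀.₅₉)₃KAlSi₃O₁₀(OH)₂) = 473.080 g/mol, so wt% Fe = 98.846/473.080 × 100 = 20.89%.
M((Mn₀.₆₅Fe₀.₃₅)₃Al₂Si₃O₁₂) = 495.973 g/mol, so wt% Fe = 58.637/495.973 × 100 = 11.82%.
20.89 − 11.82 = 9.07 pp.

9.07 percentage points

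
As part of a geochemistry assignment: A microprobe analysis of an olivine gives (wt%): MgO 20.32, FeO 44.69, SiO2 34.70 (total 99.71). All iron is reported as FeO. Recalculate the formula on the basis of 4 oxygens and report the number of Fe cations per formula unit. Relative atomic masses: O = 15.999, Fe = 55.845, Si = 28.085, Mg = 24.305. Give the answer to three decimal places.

1.091 Fe apfu

MgO (M=40.304): mol = 0.50417; Mg = 0.50417, O = 0.50417.
FeO (M=71.844): mol = 0.62204; Fe = 0.62204, O = 0.62204.
SiO2 (M=60.083): mol = 0.57753; Si = 0.57753, O = 1.15506.
ΣO = 2.28127; factor = 4/ΣO = 1.75341.
Fe apfu = 0.62204 × 1.75341 = 1.091.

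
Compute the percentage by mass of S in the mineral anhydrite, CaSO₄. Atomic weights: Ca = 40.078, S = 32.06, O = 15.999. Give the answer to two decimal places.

23.55 weight percent

Formula mass = 1*40.078 + 1*32.06 + 4*15.999 = 136.134 g/mol, of which 32.060 g is S.
So S makes up 32.060/136.134 = 0.2355 of the mass, i.e. 23.55%.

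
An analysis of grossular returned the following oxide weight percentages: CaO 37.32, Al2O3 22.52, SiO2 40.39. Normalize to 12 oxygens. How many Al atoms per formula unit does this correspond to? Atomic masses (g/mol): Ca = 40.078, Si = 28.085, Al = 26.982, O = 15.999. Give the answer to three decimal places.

1.983 Al apfu

CaO (M=56.077): mol = 0.66551; Ca = 0.66551, O = 0.66551.
Al2O3 (M=101.961): mol = 0.22087; Al = 0.44174, O = 0.66261.
SiO2 (M=60.083): mol = 0.67224; Si = 0.67224, O = 1.34448.
ΣO = 2.67260; factor = 12/ΣO = 4.49001.
Al apfu = 0.44174 × 4.49001 = 1.983.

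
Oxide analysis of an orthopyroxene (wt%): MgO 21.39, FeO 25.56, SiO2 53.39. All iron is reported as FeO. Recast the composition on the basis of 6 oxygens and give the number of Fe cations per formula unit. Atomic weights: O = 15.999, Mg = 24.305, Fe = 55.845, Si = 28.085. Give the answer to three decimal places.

0.801 Fe apfu

MgO (M=40.304): mol = 0.53072; Mg = 0.53072, O = 0.53072.
FeO (M=71.844): mol = 0.35577; Fe = 0.35577, O = 0.35577.
SiO2 (M=60.083): mol = 0.88860; Si = 0.88860, O = 1.77720.
ΣO = 2.66369; factor = 6/ΣO = 2.25251.
Fe apfu = 0.35577 × 2.25251 = 0.801.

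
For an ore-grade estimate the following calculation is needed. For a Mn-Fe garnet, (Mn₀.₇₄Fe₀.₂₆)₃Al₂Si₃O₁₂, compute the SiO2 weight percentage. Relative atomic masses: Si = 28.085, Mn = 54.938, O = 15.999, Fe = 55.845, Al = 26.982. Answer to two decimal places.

Formula mass = 495.728 g/mol.
3 Si → 3.0000 mol SiO2 per formula unit; M(SiO2) = 60.083, so SiO2 mass = 180.249 g.
180.249/495.728 × 100 = 36.36 wt%.

36.36 wt%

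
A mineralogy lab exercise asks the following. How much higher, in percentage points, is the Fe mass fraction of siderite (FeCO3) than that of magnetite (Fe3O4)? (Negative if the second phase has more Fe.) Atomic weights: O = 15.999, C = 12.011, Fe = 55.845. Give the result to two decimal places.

-24.16 percentage points

M(FeCO3) = 115.853 g/mol, so wt% Fe = 55.845/115.853 × 100 = 48.20%.
M(Fe3O4) = 231.531 g/mol, so wt% Fe = 167.535/231.531 × 100 = 72.36%.
48.20 − 72.36 = -24.16 pp.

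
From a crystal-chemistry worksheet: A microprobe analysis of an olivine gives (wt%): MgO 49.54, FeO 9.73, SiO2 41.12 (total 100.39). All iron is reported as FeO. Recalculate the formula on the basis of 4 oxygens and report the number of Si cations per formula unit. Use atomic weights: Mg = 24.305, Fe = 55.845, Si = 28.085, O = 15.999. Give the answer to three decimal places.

MgO: 49.54/40.304 = 1.22916 mol → 1.22916 mol Mg, 1.22916 mol O.
FeO: 9.73/71.844 = 0.13543 mol → 0.13543 mol Fe, 0.13543 mol O.
SiO2: 41.12/60.083 = 0.68439 mol → 0.68439 mol Si, 1.36878 mol O.
Total oxygen = 2.73337 mol. Normalization factor = 4/2.73337 = 1.46340.
Si per 4 O = 0.68439 × 1.46340 = 1.002.

1.002 Si apfu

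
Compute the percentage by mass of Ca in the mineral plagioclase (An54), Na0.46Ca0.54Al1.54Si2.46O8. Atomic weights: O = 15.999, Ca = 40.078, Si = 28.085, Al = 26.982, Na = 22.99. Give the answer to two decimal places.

7.99 wt%

Molar mass of Na0.46Ca0.54Al1.54Si2.46O8: 0.46*22.99 + 0.54*40.078 + 1.54*26.982 + 2.46*28.085 + 8*15.999 = 270.851 g/mol.
Mass of Ca per formula unit: 0.54 × 40.078 = 21.642 g.
Weight fraction Ca = 21.642 / 270.851 = 0.0799.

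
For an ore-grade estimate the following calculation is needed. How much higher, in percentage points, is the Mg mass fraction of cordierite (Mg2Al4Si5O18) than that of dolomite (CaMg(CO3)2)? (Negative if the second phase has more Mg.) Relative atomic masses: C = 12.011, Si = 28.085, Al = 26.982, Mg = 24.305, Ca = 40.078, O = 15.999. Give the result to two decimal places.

-4.87 percentage points

First mineral: 48.610 g Mg in 584.945 g formula = 8.31 wt% Mg.
Second mineral: 24.305 g Mg in 184.399 g formula = 13.18 wt% Mg.
8.31% − 13.18% gives a difference of -4.87 percentage points.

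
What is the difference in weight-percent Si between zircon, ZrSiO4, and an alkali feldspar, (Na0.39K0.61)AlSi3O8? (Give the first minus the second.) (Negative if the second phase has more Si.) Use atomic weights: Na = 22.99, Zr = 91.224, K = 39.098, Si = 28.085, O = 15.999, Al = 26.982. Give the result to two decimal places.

-15.65 percentage points

First mineral: 28.085 g Si in 183.305 g formula = 15.32 wt% Si.
Second mineral: 84.255 g Si in 272.045 g formula = 30.97 wt% Si.
15.32% − 30.97% gives a difference of -15.65 percentage points.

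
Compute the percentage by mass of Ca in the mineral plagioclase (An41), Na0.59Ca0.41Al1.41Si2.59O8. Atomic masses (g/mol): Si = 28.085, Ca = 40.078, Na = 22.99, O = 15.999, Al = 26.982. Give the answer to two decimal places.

6.11 weight percent

M(Na0.59Ca0.41Al1.41Si2.59O8) = 268.773 g/mol.
Ca contributes 0.41 × 40.078 = 16.432 g per mole.
16.432/268.773 = 0.0611 → 6.11%.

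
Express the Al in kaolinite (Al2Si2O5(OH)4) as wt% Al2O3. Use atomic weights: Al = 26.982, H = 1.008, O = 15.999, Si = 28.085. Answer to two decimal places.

Formula mass = 258.157 g/mol.
2 Al → 1.0000 mol Al2O3 per formula unit; M(Al2O3) = 101.961, so Al2O3 mass = 101.961 g.
101.961/258.157 × 100 = 39.50 wt%.

39.50 wt%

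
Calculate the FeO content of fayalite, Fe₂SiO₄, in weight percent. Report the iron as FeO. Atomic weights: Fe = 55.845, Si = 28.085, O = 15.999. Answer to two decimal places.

M(Fe₂SiO₄) = 203.771 g/mol; M(FeO) = 71.844 g/mol.
Moles FeO per formula unit = 2 Fe ÷ 1 = 2.0000.
FeO fraction = (2.0000 × 71.844) / 203.771 = 143.688/203.771 = 0.7051.

70.51 wt%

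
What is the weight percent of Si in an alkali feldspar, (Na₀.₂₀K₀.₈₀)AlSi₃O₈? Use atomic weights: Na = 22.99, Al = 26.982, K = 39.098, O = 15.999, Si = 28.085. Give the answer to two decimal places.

M((Na₀.₂₀K₀.₈₀)AlSi₃O₈) = 275.105 g/mol.
Si contributes 3 × 28.085 = 84.255 g per mole.
84.255/275.105 = 0.3063 → 30.63%.

30.63 mass %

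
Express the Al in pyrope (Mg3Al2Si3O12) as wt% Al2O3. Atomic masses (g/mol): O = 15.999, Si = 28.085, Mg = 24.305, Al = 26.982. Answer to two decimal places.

25.29 wt%

Formula mass = 403.122 g/mol.
2 Al → 1.0000 mol Al2O3 per formula unit; M(Al2O3) = 101.961, so Al2O3 mass = 101.961 g.
101.961/403.122 × 100 = 25.29 wt%.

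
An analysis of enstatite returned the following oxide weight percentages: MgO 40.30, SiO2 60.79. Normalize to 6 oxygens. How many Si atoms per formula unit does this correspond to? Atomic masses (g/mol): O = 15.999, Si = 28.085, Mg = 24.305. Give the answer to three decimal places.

MgO (M=40.304): mol = 0.99990; Mg = 0.99990, O = 0.99990.
SiO2 (M=60.083): mol = 1.01177; Si = 1.01177, O = 2.02354.
ΣO = 3.02344; factor = 6/ΣO = 1.98449.
Si apfu = 1.01177 × 1.98449 = 2.008.

2.008 Si apfu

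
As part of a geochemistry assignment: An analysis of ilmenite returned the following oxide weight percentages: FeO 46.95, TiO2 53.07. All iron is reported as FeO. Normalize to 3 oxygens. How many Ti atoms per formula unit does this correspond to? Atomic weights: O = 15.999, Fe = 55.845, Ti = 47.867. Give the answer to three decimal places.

1.006 Ti apfu

FeO: 46.95/71.844 = 0.65350 mol → 0.65350 mol Fe, 0.65350 mol O.
TiO2: 53.07/79.865 = 0.66450 mol → 0.66450 mol Ti, 1.32900 mol O.
Total oxygen = 1.98250 mol. Normalization factor = 3/1.98250 = 1.51324.
Ti per 3 O = 0.66450 × 1.51324 = 1.006.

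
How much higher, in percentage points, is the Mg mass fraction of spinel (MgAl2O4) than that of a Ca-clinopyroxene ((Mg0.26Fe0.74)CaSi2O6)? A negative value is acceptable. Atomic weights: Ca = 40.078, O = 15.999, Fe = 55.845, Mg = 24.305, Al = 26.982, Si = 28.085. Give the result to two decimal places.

14.45 percentage points

First mineral: 24.305 g Mg in 142.265 g formula = 17.08 wt% Mg.
Second mineral: 6.319 g Mg in 239.887 g formula = 2.63 wt% Mg.
17.08% − 2.63% gives a difference of 14.45 percentage points.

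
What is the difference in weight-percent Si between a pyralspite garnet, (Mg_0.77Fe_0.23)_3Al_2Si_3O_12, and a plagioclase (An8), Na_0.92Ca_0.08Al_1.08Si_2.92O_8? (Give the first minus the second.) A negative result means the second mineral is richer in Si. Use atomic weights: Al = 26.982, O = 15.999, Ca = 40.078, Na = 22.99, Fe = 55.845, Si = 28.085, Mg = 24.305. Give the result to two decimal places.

First mineral: 84.255 g Si in 424.885 g formula = 19.83 wt% Si.
Second mineral: 82.008 g Si in 263.498 g formula = 31.12 wt% Si.
19.83% − 31.12% gives a difference of -11.29 percentage points.

-11.29 percentage points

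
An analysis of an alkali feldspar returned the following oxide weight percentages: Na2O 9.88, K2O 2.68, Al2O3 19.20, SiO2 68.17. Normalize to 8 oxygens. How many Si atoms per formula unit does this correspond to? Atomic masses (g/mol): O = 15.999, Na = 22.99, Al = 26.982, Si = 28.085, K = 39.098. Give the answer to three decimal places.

9.88 wt% Na2O ÷ 61.979 g/mol = 0.15941 mol, giving 0.31882 Na and 0.15941 O.
2.68 wt% K2O ÷ 94.195 g/mol = 0.02845 mol, giving 0.05690 K and 0.02845 O.
19.20 wt% Al2O3 ÷ 101.961 g/mol = 0.18831 mol, giving 0.37662 Al and 0.56493 O.
68.17 wt% SiO2 ÷ 60.083 g/mol = 1.13460 mol, giving 1.13460 Si and 2.26920 O.
Oxygen sums to 3.02199; scaling by 8/3.02199 = 2.64726 puts the formula on 8 O.
Si: 1.13460 × 2.64726 = 3.004 atoms per formula unit.

3.004 Si apfu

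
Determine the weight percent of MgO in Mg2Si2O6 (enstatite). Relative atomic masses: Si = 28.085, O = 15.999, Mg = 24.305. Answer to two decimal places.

M(Mg2Si2O6) = 200.774 g/mol; M(MgO) = 40.304 g/mol.
Moles MgO per formula unit = 2 Mg ÷ 1 = 2.0000.
MgO fraction = (2.0000 × 40.304) / 200.774 = 80.608/200.774 = 0.4015.

40.15 wt%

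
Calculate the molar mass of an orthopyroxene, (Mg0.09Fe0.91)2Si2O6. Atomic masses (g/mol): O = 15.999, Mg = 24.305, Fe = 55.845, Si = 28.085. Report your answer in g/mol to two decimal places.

258.18 g/mol

The formula mass is the sum 0.18*24.305 + 1.82*55.845 + 2*28.085 + 6*15.999.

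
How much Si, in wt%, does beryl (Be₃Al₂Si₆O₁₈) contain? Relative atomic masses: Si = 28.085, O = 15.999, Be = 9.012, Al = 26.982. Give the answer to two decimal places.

Formula mass = 3·9.012 + 2·26.982 + 6·28.085 + 18·15.999 = 537.492 g/mol, of which 168.510 g is Si.
So Si makes up 168.510/537.492 = 0.3135 of the mass, i.e. 31.35%.

31.35 wt%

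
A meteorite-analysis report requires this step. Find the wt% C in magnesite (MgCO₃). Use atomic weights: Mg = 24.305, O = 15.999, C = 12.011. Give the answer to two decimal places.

Formula mass = 1*24.305 + 1*12.011 + 3*15.999 = 84.313 g/mol, of which 12.011 g is C.
So C makes up 12.011/84.313 = 0.1425 of the mass, i.e. 14.25%.

14.25 mass %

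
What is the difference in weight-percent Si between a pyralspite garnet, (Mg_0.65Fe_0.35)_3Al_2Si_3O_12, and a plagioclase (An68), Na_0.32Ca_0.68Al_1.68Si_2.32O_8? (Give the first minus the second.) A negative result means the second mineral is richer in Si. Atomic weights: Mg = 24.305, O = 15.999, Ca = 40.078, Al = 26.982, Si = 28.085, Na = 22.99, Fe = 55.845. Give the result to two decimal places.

-4.55 percentage points

First mineral: 84.255 g Si in 436.239 g formula = 19.31 wt% Si.
Second mineral: 65.157 g Si in 273.089 g formula = 23.86 wt% Si.
19.31% − 23.86% gives a difference of -4.55 percentage points.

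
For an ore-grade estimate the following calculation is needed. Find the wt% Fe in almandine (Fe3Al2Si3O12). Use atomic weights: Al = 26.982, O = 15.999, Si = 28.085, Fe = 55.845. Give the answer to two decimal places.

33.66 weight percent

M(Fe3Al2Si3O12) = 497.742 g/mol.
Fe contributes 3 × 55.845 = 167.535 g per mole.
167.535/497.742 = 0.3366 → 33.66%.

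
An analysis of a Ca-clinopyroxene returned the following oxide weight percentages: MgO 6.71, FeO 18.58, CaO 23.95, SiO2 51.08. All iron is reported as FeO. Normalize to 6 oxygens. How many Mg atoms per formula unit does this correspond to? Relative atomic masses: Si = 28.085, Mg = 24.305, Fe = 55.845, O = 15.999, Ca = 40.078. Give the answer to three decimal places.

0.391 Mg apfu

MgO: 6.71/40.304 = 0.16648 mol → 0.16648 mol Mg, 0.16648 mol O.
FeO: 18.58/71.844 = 0.25862 mol → 0.25862 mol Fe, 0.25862 mol O.
CaO: 23.95/56.077 = 0.42709 mol → 0.42709 mol Ca, 0.42709 mol O.
SiO2: 51.08/60.083 = 0.85016 mol → 0.85016 mol Si, 1.70032 mol O.
Total oxygen = 2.55251 mol. Normalization factor = 6/2.55251 = 2.35063.
Mg per 6 O = 0.16648 × 2.35063 = 0.391.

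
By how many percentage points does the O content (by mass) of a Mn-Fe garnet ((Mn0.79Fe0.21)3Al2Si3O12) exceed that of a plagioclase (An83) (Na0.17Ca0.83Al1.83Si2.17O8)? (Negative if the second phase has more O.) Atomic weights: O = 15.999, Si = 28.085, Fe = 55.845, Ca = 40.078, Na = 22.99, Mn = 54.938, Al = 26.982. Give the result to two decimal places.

First mineral: 191.988 g O in 495.592 g formula = 38.74 wt% O.
Second mineral: 127.992 g O in 275.487 g formula = 46.46 wt% O.
38.74% − 46.46% gives a difference of -7.72 percentage points.

-7.72 percentage points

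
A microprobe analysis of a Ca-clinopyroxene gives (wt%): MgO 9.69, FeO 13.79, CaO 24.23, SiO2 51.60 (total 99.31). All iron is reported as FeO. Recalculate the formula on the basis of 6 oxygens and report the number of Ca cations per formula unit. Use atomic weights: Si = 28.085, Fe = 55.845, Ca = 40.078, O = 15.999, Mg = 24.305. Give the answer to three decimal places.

1.004 Ca apfu

9.69 wt% MgO ÷ 40.304 g/mol = 0.24042 mol, giving 0.24042 Mg and 0.24042 O.
13.79 wt% FeO ÷ 71.844 g/mol = 0.19194 mol, giving 0.19194 Fe and 0.19194 O.
24.23 wt% CaO ÷ 56.077 g/mol = 0.43208 mol, giving 0.43208 Ca and 0.43208 O.
51.60 wt% SiO2 ÷ 60.083 g/mol = 0.85881 mol, giving 0.85881 Si and 1.71762 O.
Oxygen sums to 2.58206; scaling by 6/2.58206 = 2.32373 puts the formula on 6 O.
Ca: 0.43208 × 2.32373 = 1.004 atoms per formula unit.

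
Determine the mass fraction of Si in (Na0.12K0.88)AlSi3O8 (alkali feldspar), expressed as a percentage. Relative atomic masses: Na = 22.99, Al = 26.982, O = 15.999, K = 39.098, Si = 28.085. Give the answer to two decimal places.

30.48 mass %

Formula mass = 0.12×22.99 + 0.88×39.098 + 1×26.982 + 3×28.085 + 8×15.999 = 276.394 g/mol, of which 84.255 g is Si.
So Si makes up 84.255/276.394 = 0.3048 of the mass, i.e. 30.48%.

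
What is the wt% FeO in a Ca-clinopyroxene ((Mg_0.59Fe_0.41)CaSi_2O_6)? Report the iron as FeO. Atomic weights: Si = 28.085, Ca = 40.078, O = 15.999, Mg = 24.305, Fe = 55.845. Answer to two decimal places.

Molar mass of (Mg_0.59Fe_0.41)CaSi_2O_6 = 0.59×24.305 + 0.41×55.845 + 1×40.078 + 2×28.085 + 6×15.999 = 229.478 g/mol.
Each formula unit contains 0.41 Fe, equivalent to 0.41/1 = 0.4100 mol FeO.
M(FeO) = 1×55.845 + 1×15.999 = 71.844 g/mol.
Mass of FeO per formula unit = 0.4100 × 71.844 = 29.456 g.
FeO wt% = 29.456 / 229.478 × 100 = 12.84%.

12.84 wt%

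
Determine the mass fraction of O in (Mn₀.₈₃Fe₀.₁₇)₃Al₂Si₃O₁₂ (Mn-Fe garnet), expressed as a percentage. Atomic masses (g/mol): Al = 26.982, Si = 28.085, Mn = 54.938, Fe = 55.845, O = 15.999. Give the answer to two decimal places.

Molar mass of (Mn₀.₈₃Fe₀.₁₇)₃Al₂Si₃O₁₂: 2.49*54.938 + 0.51*55.845 + 2*26.982 + 3*28.085 + 12*15.999 = 495.484 g/mol.
Mass of O per formula unit: 12 × 15.999 = 191.988 g.
Weight fraction O = 191.988 / 495.484 = 0.3875.

38.75 wt%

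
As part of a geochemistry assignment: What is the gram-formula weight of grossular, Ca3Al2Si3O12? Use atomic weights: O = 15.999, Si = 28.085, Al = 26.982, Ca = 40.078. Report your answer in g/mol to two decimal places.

450.44 g/mol

M = 3*40.078 + 2*26.982 + 3*28.085 + 12*15.999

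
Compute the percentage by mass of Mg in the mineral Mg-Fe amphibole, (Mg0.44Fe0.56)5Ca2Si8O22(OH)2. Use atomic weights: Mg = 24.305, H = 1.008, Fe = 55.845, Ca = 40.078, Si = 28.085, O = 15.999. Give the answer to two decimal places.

Formula mass = 2.20·24.305 + 2.80·55.845 + 2·40.078 + 8·28.085 + 24·15.999 + 2·1.008 = 900.665 g/mol, of which 53.471 g is Mg.
So Mg makes up 53.471/900.665 = 0.0594 of the mass, i.e. 5.94%.

5.94 weight percent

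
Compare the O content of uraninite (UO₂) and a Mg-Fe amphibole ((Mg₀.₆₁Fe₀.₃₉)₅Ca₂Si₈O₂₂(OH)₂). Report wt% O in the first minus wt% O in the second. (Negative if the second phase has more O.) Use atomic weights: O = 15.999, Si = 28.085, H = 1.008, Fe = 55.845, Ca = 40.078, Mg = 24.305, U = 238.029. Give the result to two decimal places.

-32.09 percentage points

First mineral: 31.998 g O in 270.027 g formula = 11.85 wt% O.
Second mineral: 383.976 g O in 873.856 g formula = 43.94 wt% O.
11.85% − 43.94% gives a difference of -32.09 percentage points.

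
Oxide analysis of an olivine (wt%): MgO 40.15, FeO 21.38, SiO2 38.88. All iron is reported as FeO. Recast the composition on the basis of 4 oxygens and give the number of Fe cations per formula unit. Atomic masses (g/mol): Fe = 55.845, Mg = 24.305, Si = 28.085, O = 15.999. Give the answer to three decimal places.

MgO (M=40.304): mol = 0.99618; Mg = 0.99618, O = 0.99618.
FeO (M=71.844): mol = 0.29759; Fe = 0.29759, O = 0.29759.
SiO2 (M=60.083): mol = 0.64710; Si = 0.64710, O = 1.29420.
ΣO = 2.58797; factor = 4/ΣO = 1.54561.
Fe apfu = 0.29759 × 1.54561 = 0.460.

0.460 Fe apfu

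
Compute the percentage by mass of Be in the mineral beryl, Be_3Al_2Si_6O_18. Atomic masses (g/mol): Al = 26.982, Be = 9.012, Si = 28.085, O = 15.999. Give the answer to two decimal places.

5.03 weight percent

Formula mass = 3×9.012 + 2×26.982 + 6×28.085 + 18×15.999 = 537.492 g/mol, of which 27.036 g is Be.
So Be makes up 27.036/537.492 = 0.0503 of the mass, i.e. 5.03%.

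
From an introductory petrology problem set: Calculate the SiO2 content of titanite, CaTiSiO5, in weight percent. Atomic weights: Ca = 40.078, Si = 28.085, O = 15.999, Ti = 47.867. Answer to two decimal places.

M(CaTiSiO5) = 196.025 g/mol; M(SiO2) = 60.083 g/mol.
Moles SiO2 per formula unit = 1 Si ÷ 1 = 1.0000.
SiO2 fraction = (1.0000 × 60.083) / 196.025 = 60.083/196.025 = 0.3065.

30.65 wt%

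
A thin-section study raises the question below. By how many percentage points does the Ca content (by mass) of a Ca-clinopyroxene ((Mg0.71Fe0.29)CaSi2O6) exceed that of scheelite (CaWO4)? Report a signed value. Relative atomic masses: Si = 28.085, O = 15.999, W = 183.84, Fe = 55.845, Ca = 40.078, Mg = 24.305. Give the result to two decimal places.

3.84 percentage points

First mineral: 40.078 g Ca in 225.694 g formula = 17.76 wt% Ca.
Second mineral: 40.078 g Ca in 287.914 g formula = 13.92 wt% Ca.
17.76% − 13.92% gives a difference of 3.84 percentage points.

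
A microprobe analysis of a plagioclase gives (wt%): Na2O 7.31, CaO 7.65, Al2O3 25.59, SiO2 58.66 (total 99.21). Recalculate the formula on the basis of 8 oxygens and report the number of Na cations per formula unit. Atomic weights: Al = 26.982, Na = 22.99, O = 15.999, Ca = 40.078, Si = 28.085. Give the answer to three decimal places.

7.31 wt% Na2O ÷ 61.979 g/mol = 0.11794 mol, giving 0.23588 Na and 0.11794 O.
7.65 wt% CaO ÷ 56.077 g/mol = 0.13642 mol, giving 0.13642 Ca and 0.13642 O.
25.59 wt% Al2O3 ÷ 101.961 g/mol = 0.25098 mol, giving 0.50196 Al and 0.75294 O.
58.66 wt% SiO2 ÷ 60.083 g/mol = 0.97632 mol, giving 0.97632 Si and 1.95264 O.
Oxygen sums to 2.95994; scaling by 8/2.95994 = 2.70276 puts the formula on 8 O.
Na: 0.23588 × 2.70276 = 0.638 atoms per formula unit.

0.638 Na apfu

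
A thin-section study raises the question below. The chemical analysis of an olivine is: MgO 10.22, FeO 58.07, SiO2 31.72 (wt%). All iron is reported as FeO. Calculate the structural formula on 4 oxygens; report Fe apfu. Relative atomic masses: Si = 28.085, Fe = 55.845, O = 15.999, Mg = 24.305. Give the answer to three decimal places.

1.527 Fe apfu

10.22 wt% MgO ÷ 40.304 g/mol = 0.25357 mol, giving 0.25357 Mg and 0.25357 O.
58.07 wt% FeO ÷ 71.844 g/mol = 0.80828 mol, giving 0.80828 Fe and 0.80828 O.
31.72 wt% SiO2 ÷ 60.083 g/mol = 0.52794 mol, giving 0.52794 Si and 1.05588 O.
Oxygen sums to 2.11773; scaling by 4/2.11773 = 1.88881 puts the formula on 4 O.
Fe: 0.80828 × 1.88881 = 1.527 atoms per formula unit.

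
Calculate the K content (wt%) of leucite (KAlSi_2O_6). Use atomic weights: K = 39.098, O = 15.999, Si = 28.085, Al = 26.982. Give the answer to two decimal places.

17.91 wt%

Molar mass of KAlSi_2O_6: 1×39.098 + 1×26.982 + 2×28.085 + 6×15.999 = 218.244 g/mol.
Mass of K per formula unit: 1 × 39.098 = 39.098 g.
Weight fraction K = 39.098 / 218.244 = 0.1791.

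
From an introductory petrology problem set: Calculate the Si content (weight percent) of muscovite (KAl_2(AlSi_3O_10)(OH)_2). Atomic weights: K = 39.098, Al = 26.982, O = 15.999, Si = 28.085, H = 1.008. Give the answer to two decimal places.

21.15 weight percent

Molar mass of KAl_2(AlSi_3O_10)(OH)_2: 1*39.098 + 3*26.982 + 3*28.085 + 12*15.999 + 2*1.008 = 398.303 g/mol.
Mass of Si per formula unit: 3 × 28.085 = 84.255 g.
Weight fraction Si = 84.255 / 398.303 = 0.2115.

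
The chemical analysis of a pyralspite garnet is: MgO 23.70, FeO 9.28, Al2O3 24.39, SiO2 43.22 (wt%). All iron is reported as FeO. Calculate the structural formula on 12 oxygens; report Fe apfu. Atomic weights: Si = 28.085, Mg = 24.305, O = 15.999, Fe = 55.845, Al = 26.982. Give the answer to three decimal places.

0.539 Fe apfu

MgO: 23.70/40.304 = 0.58803 mol → 0.58803 mol Mg, 0.58803 mol O.
FeO: 9.28/71.844 = 0.12917 mol → 0.12917 mol Fe, 0.12917 mol O.
Al2O3: 24.39/101.961 = 0.23921 mol → 0.47842 mol Al, 0.71763 mol O.
SiO2: 43.22/60.083 = 0.71934 mol → 0.71934 mol Si, 1.43868 mol O.
Total oxygen = 2.87351 mol. Normalization factor = 12/2.87351 = 4.17608.
Fe per 12 O = 0.12917 × 4.17608 = 0.539.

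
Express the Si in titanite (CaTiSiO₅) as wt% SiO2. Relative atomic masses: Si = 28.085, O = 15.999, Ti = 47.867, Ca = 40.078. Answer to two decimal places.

30.65 wt%

Molar mass of CaTiSiO₅ = 1×40.078 + 1×47.867 + 1×28.085 + 5×15.999 = 196.025 g/mol.
Each formula unit contains 1 Si, equivalent to 1/1 = 1.0000 mol SiO2.
M(SiO2) = 1×28.085 + 2×15.999 = 60.083 g/mol.
Mass of SiO2 per formula unit = 1.0000 × 60.083 = 60.083 g.
SiO2 wt% = 60.083 / 196.025 × 100 = 30.65%.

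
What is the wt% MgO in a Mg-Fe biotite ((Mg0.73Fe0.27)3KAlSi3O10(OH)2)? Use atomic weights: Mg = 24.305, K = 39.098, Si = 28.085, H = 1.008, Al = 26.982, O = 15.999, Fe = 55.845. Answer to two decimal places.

Molar mass of (Mg0.73Fe0.27)3KAlSi3O10(OH)2 = 2.19·24.305 + 0.81·55.845 + 1·39.098 + 1·26.982 + 3·28.085 + 12·15.999 + 2·1.008 = 442.801 g/mol.
Each formula unit contains 2.19 Mg, equivalent to 2.19/1 = 2.1900 mol MgO.
M(MgO) = 1×24.305 + 1×15.999 = 40.304 g/mol.
Mass of MgO per formula unit = 2.1900 × 40.304 = 88.266 g.
MgO wt% = 88.266 / 442.801 × 100 = 19.93%.

19.93 wt%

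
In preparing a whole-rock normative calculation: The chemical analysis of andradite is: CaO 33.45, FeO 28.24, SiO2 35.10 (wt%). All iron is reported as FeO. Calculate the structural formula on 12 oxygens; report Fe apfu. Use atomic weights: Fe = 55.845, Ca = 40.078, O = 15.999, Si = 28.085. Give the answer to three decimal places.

2.186 Fe apfu

CaO: 33.45/56.077 = 0.59650 mol → 0.59650 mol Ca, 0.59650 mol O.
FeO: 28.24/71.844 = 0.39307 mol → 0.39307 mol Fe, 0.39307 mol O.
SiO2: 35.10/60.083 = 0.58419 mol → 0.58419 mol Si, 1.16838 mol O.
Total oxygen = 2.15795 mol. Normalization factor = 12/2.15795 = 5.56083.
Fe per 12 O = 0.39307 × 5.56083 = 2.186.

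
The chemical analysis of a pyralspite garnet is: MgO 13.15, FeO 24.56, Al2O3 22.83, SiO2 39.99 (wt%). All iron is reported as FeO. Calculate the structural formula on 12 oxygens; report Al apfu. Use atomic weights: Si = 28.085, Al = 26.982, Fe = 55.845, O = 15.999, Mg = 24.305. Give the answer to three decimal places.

13.15 wt% MgO ÷ 40.304 g/mol = 0.32627 mol, giving 0.32627 Mg and 0.32627 O.
24.56 wt% FeO ÷ 71.844 g/mol = 0.34185 mol, giving 0.34185 Fe and 0.34185 O.
22.83 wt% Al2O3 ÷ 101.961 g/mol = 0.22391 mol, giving 0.44782 Al and 0.67173 O.
39.99 wt% SiO2 ÷ 60.083 g/mol = 0.66558 mol, giving 0.66558 Si and 1.33116 O.
Oxygen sums to 2.67101; scaling by 12/2.67101 = 4.49268 puts the formula on 12 O.
Al: 0.44782 × 4.49268 = 2.012 atoms per formula unit.

2.012 Al apfu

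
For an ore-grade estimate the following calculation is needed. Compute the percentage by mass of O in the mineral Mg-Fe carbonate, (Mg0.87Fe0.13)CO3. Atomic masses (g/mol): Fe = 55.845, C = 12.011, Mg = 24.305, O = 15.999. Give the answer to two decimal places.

Formula mass = 0.87×24.305 + 0.13×55.845 + 1×12.011 + 3×15.999 = 88.413 g/mol, of which 47.997 g is O.
So O makes up 47.997/88.413 = 0.5429 of the mass, i.e. 54.29%.

54.29 weight percent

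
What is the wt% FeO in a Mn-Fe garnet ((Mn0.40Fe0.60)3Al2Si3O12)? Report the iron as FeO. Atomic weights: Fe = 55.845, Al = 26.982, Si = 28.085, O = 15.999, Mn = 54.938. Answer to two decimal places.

Molar mass of (Mn0.40Fe0.60)3Al2Si3O12 = 1.20*54.938 + 1.80*55.845 + 2*26.982 + 3*28.085 + 12*15.999 = 496.654 g/mol.
Each formula unit contains 1.80 Fe, equivalent to 1.80/1 = 1.8000 mol FeO.
M(FeO) = 1×55.845 + 1×15.999 = 71.844 g/mol.
Mass of FeO per formula unit = 1.8000 × 71.844 = 129.319 g.
FeO wt% = 129.319 / 496.654 × 100 = 26.04%.

26.04 wt%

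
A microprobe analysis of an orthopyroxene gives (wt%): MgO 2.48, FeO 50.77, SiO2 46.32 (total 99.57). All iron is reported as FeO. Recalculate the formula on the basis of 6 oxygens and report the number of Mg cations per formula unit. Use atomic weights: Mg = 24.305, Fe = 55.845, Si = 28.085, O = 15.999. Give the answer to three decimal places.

0.160 Mg apfu

2.48 wt% MgO ÷ 40.304 g/mol = 0.06153 mol, giving 0.06153 Mg and 0.06153 O.
50.77 wt% FeO ÷ 71.844 g/mol = 0.70667 mol, giving 0.70667 Fe and 0.70667 O.
46.32 wt% SiO2 ÷ 60.083 g/mol = 0.77093 mol, giving 0.77093 Si and 1.54186 O.
Oxygen sums to 2.31006; scaling by 6/2.31006 = 2.59734 puts the formula on 6 O.
Mg: 0.06153 × 2.59734 = 0.160 atoms per formula unit.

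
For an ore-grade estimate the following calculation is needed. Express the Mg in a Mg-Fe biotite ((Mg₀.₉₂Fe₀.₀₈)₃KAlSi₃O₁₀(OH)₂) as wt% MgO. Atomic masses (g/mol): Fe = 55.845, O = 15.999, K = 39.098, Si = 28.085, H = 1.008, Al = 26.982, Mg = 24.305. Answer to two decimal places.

Formula mass = 424.824 g/mol.
2.76 Mg → 2.7600 mol MgO per formula unit; M(MgO) = 40.304, so MgO mass = 111.239 g.
111.239/424.824 × 100 = 26.18 wt%.

26.18 wt%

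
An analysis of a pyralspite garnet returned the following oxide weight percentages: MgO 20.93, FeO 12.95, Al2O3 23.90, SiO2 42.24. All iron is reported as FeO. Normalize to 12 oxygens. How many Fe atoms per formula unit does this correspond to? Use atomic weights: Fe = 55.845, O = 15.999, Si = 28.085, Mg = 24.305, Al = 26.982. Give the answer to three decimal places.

0.770 Fe apfu

MgO (M=40.304): mol = 0.51930; Mg = 0.51930, O = 0.51930.
FeO (M=71.844): mol = 0.18025; Fe = 0.18025, O = 0.18025.
Al2O3 (M=101.961): mol = 0.23440; Al = 0.46880, O = 0.70320.
SiO2 (M=60.083): mol = 0.70303; Si = 0.70303, O = 1.40606.
ΣO = 2.80881; factor = 12/ΣO = 4.27227.
Fe apfu = 0.18025 × 4.27227 = 0.770.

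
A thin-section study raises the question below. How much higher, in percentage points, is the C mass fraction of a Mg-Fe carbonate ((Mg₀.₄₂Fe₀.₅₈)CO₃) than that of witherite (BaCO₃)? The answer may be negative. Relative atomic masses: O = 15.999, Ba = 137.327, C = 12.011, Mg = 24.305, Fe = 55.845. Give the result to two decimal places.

C in (Mg₀.₄₂Fe₀.₅₈)CO₃: molar mass 102.606 g/mol; 1×12.011 = 12.011 g → 11.71 wt%.
C in BaCO₃: molar mass 197.335 g/mol; 1×12.011 = 12.011 g → 6.09 wt%.
Difference = 11.71 − 6.09 = 5.62 percentage points.

5.62 percentage points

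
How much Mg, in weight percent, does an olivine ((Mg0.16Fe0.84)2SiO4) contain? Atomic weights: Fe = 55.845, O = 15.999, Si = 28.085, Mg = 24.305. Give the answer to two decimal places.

4.02 weight percent

Formula mass = 0.32×24.305 + 1.68×55.845 + 1×28.085 + 4×15.999 = 193.678 g/mol, of which 7.778 g is Mg.
So Mg makes up 7.778/193.678 = 0.0402 of the mass, i.e. 4.02%.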